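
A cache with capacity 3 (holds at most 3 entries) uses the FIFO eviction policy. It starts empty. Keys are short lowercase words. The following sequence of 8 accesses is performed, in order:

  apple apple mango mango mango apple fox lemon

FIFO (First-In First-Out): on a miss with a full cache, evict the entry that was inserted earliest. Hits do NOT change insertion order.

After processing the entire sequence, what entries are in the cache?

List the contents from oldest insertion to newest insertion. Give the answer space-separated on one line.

Answer: mango fox lemon

Derivation:
FIFO simulation (capacity=3):
  1. access apple: MISS. Cache (old->new): [apple]
  2. access apple: HIT. Cache (old->new): [apple]
  3. access mango: MISS. Cache (old->new): [apple mango]
  4. access mango: HIT. Cache (old->new): [apple mango]
  5. access mango: HIT. Cache (old->new): [apple mango]
  6. access apple: HIT. Cache (old->new): [apple mango]
  7. access fox: MISS. Cache (old->new): [apple mango fox]
  8. access lemon: MISS, evict apple. Cache (old->new): [mango fox lemon]
Total: 4 hits, 4 misses, 1 evictions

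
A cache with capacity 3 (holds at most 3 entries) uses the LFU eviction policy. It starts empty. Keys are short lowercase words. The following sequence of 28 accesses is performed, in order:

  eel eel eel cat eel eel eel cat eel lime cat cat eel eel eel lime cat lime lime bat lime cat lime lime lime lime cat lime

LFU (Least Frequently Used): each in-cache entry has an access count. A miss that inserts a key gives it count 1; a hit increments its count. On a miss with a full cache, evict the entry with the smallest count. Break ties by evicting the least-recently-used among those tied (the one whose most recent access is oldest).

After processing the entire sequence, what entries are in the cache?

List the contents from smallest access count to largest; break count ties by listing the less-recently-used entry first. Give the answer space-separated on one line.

Answer: lime cat eel

Derivation:
LFU simulation (capacity=3):
  1. access eel: MISS. Cache: [eel(c=1)]
  2. access eel: HIT, count now 2. Cache: [eel(c=2)]
  3. access eel: HIT, count now 3. Cache: [eel(c=3)]
  4. access cat: MISS. Cache: [cat(c=1) eel(c=3)]
  5. access eel: HIT, count now 4. Cache: [cat(c=1) eel(c=4)]
  6. access eel: HIT, count now 5. Cache: [cat(c=1) eel(c=5)]
  7. access eel: HIT, count now 6. Cache: [cat(c=1) eel(c=6)]
  8. access cat: HIT, count now 2. Cache: [cat(c=2) eel(c=6)]
  9. access eel: HIT, count now 7. Cache: [cat(c=2) eel(c=7)]
  10. access lime: MISS. Cache: [lime(c=1) cat(c=2) eel(c=7)]
  11. access cat: HIT, count now 3. Cache: [lime(c=1) cat(c=3) eel(c=7)]
  12. access cat: HIT, count now 4. Cache: [lime(c=1) cat(c=4) eel(c=7)]
  13. access eel: HIT, count now 8. Cache: [lime(c=1) cat(c=4) eel(c=8)]
  14. access eel: HIT, count now 9. Cache: [lime(c=1) cat(c=4) eel(c=9)]
  15. access eel: HIT, count now 10. Cache: [lime(c=1) cat(c=4) eel(c=10)]
  16. access lime: HIT, count now 2. Cache: [lime(c=2) cat(c=4) eel(c=10)]
  17. access cat: HIT, count now 5. Cache: [lime(c=2) cat(c=5) eel(c=10)]
  18. access lime: HIT, count now 3. Cache: [lime(c=3) cat(c=5) eel(c=10)]
  19. access lime: HIT, count now 4. Cache: [lime(c=4) cat(c=5) eel(c=10)]
  20. access bat: MISS, evict lime(c=4). Cache: [bat(c=1) cat(c=5) eel(c=10)]
  21. access lime: MISS, evict bat(c=1). Cache: [lime(c=1) cat(c=5) eel(c=10)]
  22. access cat: HIT, count now 6. Cache: [lime(c=1) cat(c=6) eel(c=10)]
  23. access lime: HIT, count now 2. Cache: [lime(c=2) cat(c=6) eel(c=10)]
  24. access lime: HIT, count now 3. Cache: [lime(c=3) cat(c=6) eel(c=10)]
  25. access lime: HIT, count now 4. Cache: [lime(c=4) cat(c=6) eel(c=10)]
  26. access lime: HIT, count now 5. Cache: [lime(c=5) cat(c=6) eel(c=10)]
  27. access cat: HIT, count now 7. Cache: [lime(c=5) cat(c=7) eel(c=10)]
  28. access lime: HIT, count now 6. Cache: [lime(c=6) cat(c=7) eel(c=10)]
Total: 23 hits, 5 misses, 2 evictions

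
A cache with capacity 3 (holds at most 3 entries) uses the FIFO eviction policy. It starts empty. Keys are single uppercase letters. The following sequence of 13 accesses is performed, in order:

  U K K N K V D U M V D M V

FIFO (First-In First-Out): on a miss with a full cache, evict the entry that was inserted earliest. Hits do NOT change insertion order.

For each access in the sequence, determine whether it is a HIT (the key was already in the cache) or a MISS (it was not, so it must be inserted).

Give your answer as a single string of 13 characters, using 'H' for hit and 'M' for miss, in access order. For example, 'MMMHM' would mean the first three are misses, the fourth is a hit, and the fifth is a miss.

FIFO simulation (capacity=3):
  1. access U: MISS. Cache (old->new): [U]
  2. access K: MISS. Cache (old->new): [U K]
  3. access K: HIT. Cache (old->new): [U K]
  4. access N: MISS. Cache (old->new): [U K N]
  5. access K: HIT. Cache (old->new): [U K N]
  6. access V: MISS, evict U. Cache (old->new): [K N V]
  7. access D: MISS, evict K. Cache (old->new): [N V D]
  8. access U: MISS, evict N. Cache (old->new): [V D U]
  9. access M: MISS, evict V. Cache (old->new): [D U M]
  10. access V: MISS, evict D. Cache (old->new): [U M V]
  11. access D: MISS, evict U. Cache (old->new): [M V D]
  12. access M: HIT. Cache (old->new): [M V D]
  13. access V: HIT. Cache (old->new): [M V D]
Total: 4 hits, 9 misses, 6 evictions

Answer: MMHMHMMMMMMHH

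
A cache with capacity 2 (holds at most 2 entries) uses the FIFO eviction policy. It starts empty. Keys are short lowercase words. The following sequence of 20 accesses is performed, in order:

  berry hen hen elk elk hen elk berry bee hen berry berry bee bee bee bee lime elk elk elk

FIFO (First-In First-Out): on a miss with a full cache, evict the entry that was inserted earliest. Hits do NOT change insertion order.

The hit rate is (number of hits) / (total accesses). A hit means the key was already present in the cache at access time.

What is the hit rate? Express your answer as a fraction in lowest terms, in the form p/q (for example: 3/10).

Answer: 1/2

Derivation:
FIFO simulation (capacity=2):
  1. access berry: MISS. Cache (old->new): [berry]
  2. access hen: MISS. Cache (old->new): [berry hen]
  3. access hen: HIT. Cache (old->new): [berry hen]
  4. access elk: MISS, evict berry. Cache (old->new): [hen elk]
  5. access elk: HIT. Cache (old->new): [hen elk]
  6. access hen: HIT. Cache (old->new): [hen elk]
  7. access elk: HIT. Cache (old->new): [hen elk]
  8. access berry: MISS, evict hen. Cache (old->new): [elk berry]
  9. access bee: MISS, evict elk. Cache (old->new): [berry bee]
  10. access hen: MISS, evict berry. Cache (old->new): [bee hen]
  11. access berry: MISS, evict bee. Cache (old->new): [hen berry]
  12. access berry: HIT. Cache (old->new): [hen berry]
  13. access bee: MISS, evict hen. Cache (old->new): [berry bee]
  14. access bee: HIT. Cache (old->new): [berry bee]
  15. access bee: HIT. Cache (old->new): [berry bee]
  16. access bee: HIT. Cache (old->new): [berry bee]
  17. access lime: MISS, evict berry. Cache (old->new): [bee lime]
  18. access elk: MISS, evict bee. Cache (old->new): [lime elk]
  19. access elk: HIT. Cache (old->new): [lime elk]
  20. access elk: HIT. Cache (old->new): [lime elk]
Total: 10 hits, 10 misses, 8 evictions

Hit rate = 10/20 = 1/2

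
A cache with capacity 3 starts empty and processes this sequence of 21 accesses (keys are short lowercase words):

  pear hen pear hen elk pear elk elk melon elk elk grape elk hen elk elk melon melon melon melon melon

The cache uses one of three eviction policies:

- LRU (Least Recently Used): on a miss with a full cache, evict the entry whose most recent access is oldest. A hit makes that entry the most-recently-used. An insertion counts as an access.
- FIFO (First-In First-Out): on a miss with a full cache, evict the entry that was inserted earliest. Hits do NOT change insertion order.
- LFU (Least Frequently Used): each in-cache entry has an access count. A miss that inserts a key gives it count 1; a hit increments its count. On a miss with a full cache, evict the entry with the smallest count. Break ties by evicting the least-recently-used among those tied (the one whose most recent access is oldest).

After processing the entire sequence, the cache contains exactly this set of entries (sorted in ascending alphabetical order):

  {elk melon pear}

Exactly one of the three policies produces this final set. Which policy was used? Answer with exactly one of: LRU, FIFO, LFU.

Answer: LFU

Derivation:
Simulating under each policy and comparing final sets:
  LRU: final set = {elk hen melon} -> differs
  FIFO: final set = {elk hen melon} -> differs
  LFU: final set = {elk melon pear} -> MATCHES target
Only LFU produces the target set.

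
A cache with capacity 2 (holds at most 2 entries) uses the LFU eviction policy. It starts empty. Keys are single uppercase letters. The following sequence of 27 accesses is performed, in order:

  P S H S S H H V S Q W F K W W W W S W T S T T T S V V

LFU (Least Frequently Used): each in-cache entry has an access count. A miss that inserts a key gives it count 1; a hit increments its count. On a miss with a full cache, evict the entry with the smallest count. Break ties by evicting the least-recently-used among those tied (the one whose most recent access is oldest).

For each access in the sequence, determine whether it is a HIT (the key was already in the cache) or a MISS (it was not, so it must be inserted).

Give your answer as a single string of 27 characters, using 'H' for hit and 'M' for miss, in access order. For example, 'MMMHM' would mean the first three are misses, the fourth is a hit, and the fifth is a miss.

LFU simulation (capacity=2):
  1. access P: MISS. Cache: [P(c=1)]
  2. access S: MISS. Cache: [P(c=1) S(c=1)]
  3. access H: MISS, evict P(c=1). Cache: [S(c=1) H(c=1)]
  4. access S: HIT, count now 2. Cache: [H(c=1) S(c=2)]
  5. access S: HIT, count now 3. Cache: [H(c=1) S(c=3)]
  6. access H: HIT, count now 2. Cache: [H(c=2) S(c=3)]
  7. access H: HIT, count now 3. Cache: [S(c=3) H(c=3)]
  8. access V: MISS, evict S(c=3). Cache: [V(c=1) H(c=3)]
  9. access S: MISS, evict V(c=1). Cache: [S(c=1) H(c=3)]
  10. access Q: MISS, evict S(c=1). Cache: [Q(c=1) H(c=3)]
  11. access W: MISS, evict Q(c=1). Cache: [W(c=1) H(c=3)]
  12. access F: MISS, evict W(c=1). Cache: [F(c=1) H(c=3)]
  13. access K: MISS, evict F(c=1). Cache: [K(c=1) H(c=3)]
  14. access W: MISS, evict K(c=1). Cache: [W(c=1) H(c=3)]
  15. access W: HIT, count now 2. Cache: [W(c=2) H(c=3)]
  16. access W: HIT, count now 3. Cache: [H(c=3) W(c=3)]
  17. access W: HIT, count now 4. Cache: [H(c=3) W(c=4)]
  18. access S: MISS, evict H(c=3). Cache: [S(c=1) W(c=4)]
  19. access W: HIT, count now 5. Cache: [S(c=1) W(c=5)]
  20. access T: MISS, evict S(c=1). Cache: [T(c=1) W(c=5)]
  21. access S: MISS, evict T(c=1). Cache: [S(c=1) W(c=5)]
  22. access T: MISS, evict S(c=1). Cache: [T(c=1) W(c=5)]
  23. access T: HIT, count now 2. Cache: [T(c=2) W(c=5)]
  24. access T: HIT, count now 3. Cache: [T(c=3) W(c=5)]
  25. access S: MISS, evict T(c=3). Cache: [S(c=1) W(c=5)]
  26. access V: MISS, evict S(c=1). Cache: [V(c=1) W(c=5)]
  27. access V: HIT, count now 2. Cache: [V(c=2) W(c=5)]
Total: 11 hits, 16 misses, 14 evictions

Answer: MMMHHHHMMMMMMMHHHMHMMMHHMMH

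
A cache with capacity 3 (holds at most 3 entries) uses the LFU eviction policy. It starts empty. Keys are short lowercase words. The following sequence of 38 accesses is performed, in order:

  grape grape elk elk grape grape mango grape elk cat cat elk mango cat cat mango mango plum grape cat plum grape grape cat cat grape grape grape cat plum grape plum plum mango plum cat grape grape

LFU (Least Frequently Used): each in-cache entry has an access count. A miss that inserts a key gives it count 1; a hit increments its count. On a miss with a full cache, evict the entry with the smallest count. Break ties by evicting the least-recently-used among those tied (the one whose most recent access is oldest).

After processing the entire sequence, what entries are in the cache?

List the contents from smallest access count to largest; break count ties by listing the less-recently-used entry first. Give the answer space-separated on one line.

LFU simulation (capacity=3):
  1. access grape: MISS. Cache: [grape(c=1)]
  2. access grape: HIT, count now 2. Cache: [grape(c=2)]
  3. access elk: MISS. Cache: [elk(c=1) grape(c=2)]
  4. access elk: HIT, count now 2. Cache: [grape(c=2) elk(c=2)]
  5. access grape: HIT, count now 3. Cache: [elk(c=2) grape(c=3)]
  6. access grape: HIT, count now 4. Cache: [elk(c=2) grape(c=4)]
  7. access mango: MISS. Cache: [mango(c=1) elk(c=2) grape(c=4)]
  8. access grape: HIT, count now 5. Cache: [mango(c=1) elk(c=2) grape(c=5)]
  9. access elk: HIT, count now 3. Cache: [mango(c=1) elk(c=3) grape(c=5)]
  10. access cat: MISS, evict mango(c=1). Cache: [cat(c=1) elk(c=3) grape(c=5)]
  11. access cat: HIT, count now 2. Cache: [cat(c=2) elk(c=3) grape(c=5)]
  12. access elk: HIT, count now 4. Cache: [cat(c=2) elk(c=4) grape(c=5)]
  13. access mango: MISS, evict cat(c=2). Cache: [mango(c=1) elk(c=4) grape(c=5)]
  14. access cat: MISS, evict mango(c=1). Cache: [cat(c=1) elk(c=4) grape(c=5)]
  15. access cat: HIT, count now 2. Cache: [cat(c=2) elk(c=4) grape(c=5)]
  16. access mango: MISS, evict cat(c=2). Cache: [mango(c=1) elk(c=4) grape(c=5)]
  17. access mango: HIT, count now 2. Cache: [mango(c=2) elk(c=4) grape(c=5)]
  18. access plum: MISS, evict mango(c=2). Cache: [plum(c=1) elk(c=4) grape(c=5)]
  19. access grape: HIT, count now 6. Cache: [plum(c=1) elk(c=4) grape(c=6)]
  20. access cat: MISS, evict plum(c=1). Cache: [cat(c=1) elk(c=4) grape(c=6)]
  21. access plum: MISS, evict cat(c=1). Cache: [plum(c=1) elk(c=4) grape(c=6)]
  22. access grape: HIT, count now 7. Cache: [plum(c=1) elk(c=4) grape(c=7)]
  23. access grape: HIT, count now 8. Cache: [plum(c=1) elk(c=4) grape(c=8)]
  24. access cat: MISS, evict plum(c=1). Cache: [cat(c=1) elk(c=4) grape(c=8)]
  25. access cat: HIT, count now 2. Cache: [cat(c=2) elk(c=4) grape(c=8)]
  26. access grape: HIT, count now 9. Cache: [cat(c=2) elk(c=4) grape(c=9)]
  27. access grape: HIT, count now 10. Cache: [cat(c=2) elk(c=4) grape(c=10)]
  28. access grape: HIT, count now 11. Cache: [cat(c=2) elk(c=4) grape(c=11)]
  29. access cat: HIT, count now 3. Cache: [cat(c=3) elk(c=4) grape(c=11)]
  30. access plum: MISS, evict cat(c=3). Cache: [plum(c=1) elk(c=4) grape(c=11)]
  31. access grape: HIT, count now 12. Cache: [plum(c=1) elk(c=4) grape(c=12)]
  32. access plum: HIT, count now 2. Cache: [plum(c=2) elk(c=4) grape(c=12)]
  33. access plum: HIT, count now 3. Cache: [plum(c=3) elk(c=4) grape(c=12)]
  34. access mango: MISS, evict plum(c=3). Cache: [mango(c=1) elk(c=4) grape(c=12)]
  35. access plum: MISS, evict mango(c=1). Cache: [plum(c=1) elk(c=4) grape(c=12)]
  36. access cat: MISS, evict plum(c=1). Cache: [cat(c=1) elk(c=4) grape(c=12)]
  37. access grape: HIT, count now 13. Cache: [cat(c=1) elk(c=4) grape(c=13)]
  38. access grape: HIT, count now 14. Cache: [cat(c=1) elk(c=4) grape(c=14)]
Total: 23 hits, 15 misses, 12 evictions

Answer: cat elk grape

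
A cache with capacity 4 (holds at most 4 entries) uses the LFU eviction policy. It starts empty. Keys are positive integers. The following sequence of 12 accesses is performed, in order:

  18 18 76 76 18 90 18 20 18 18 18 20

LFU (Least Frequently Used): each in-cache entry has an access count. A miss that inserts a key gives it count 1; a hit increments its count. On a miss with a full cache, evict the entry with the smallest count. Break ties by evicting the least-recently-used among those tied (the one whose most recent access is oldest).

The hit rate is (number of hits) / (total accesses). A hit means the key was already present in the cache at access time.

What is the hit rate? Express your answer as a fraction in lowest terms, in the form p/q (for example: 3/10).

LFU simulation (capacity=4):
  1. access 18: MISS. Cache: [18(c=1)]
  2. access 18: HIT, count now 2. Cache: [18(c=2)]
  3. access 76: MISS. Cache: [76(c=1) 18(c=2)]
  4. access 76: HIT, count now 2. Cache: [18(c=2) 76(c=2)]
  5. access 18: HIT, count now 3. Cache: [76(c=2) 18(c=3)]
  6. access 90: MISS. Cache: [90(c=1) 76(c=2) 18(c=3)]
  7. access 18: HIT, count now 4. Cache: [90(c=1) 76(c=2) 18(c=4)]
  8. access 20: MISS. Cache: [90(c=1) 20(c=1) 76(c=2) 18(c=4)]
  9. access 18: HIT, count now 5. Cache: [90(c=1) 20(c=1) 76(c=2) 18(c=5)]
  10. access 18: HIT, count now 6. Cache: [90(c=1) 20(c=1) 76(c=2) 18(c=6)]
  11. access 18: HIT, count now 7. Cache: [90(c=1) 20(c=1) 76(c=2) 18(c=7)]
  12. access 20: HIT, count now 2. Cache: [90(c=1) 76(c=2) 20(c=2) 18(c=7)]
Total: 8 hits, 4 misses, 0 evictions

Hit rate = 8/12 = 2/3

Answer: 2/3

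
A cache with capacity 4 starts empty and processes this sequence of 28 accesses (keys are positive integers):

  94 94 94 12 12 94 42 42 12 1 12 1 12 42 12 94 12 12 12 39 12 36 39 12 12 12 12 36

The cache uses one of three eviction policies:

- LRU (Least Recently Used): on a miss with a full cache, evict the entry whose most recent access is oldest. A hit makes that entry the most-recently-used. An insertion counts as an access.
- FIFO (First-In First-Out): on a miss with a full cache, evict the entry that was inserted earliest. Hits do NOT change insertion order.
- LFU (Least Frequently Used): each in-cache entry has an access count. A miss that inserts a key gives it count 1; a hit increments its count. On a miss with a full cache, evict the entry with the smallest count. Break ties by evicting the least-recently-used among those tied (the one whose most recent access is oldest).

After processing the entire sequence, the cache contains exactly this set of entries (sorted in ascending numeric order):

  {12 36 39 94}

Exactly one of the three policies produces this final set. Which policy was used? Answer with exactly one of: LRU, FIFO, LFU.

Simulating under each policy and comparing final sets:
  LRU: final set = {12 36 39 94} -> MATCHES target
  FIFO: final set = {1 12 36 39} -> differs
  LFU: final set = {12 36 42 94} -> differs
Only LRU produces the target set.

Answer: LRU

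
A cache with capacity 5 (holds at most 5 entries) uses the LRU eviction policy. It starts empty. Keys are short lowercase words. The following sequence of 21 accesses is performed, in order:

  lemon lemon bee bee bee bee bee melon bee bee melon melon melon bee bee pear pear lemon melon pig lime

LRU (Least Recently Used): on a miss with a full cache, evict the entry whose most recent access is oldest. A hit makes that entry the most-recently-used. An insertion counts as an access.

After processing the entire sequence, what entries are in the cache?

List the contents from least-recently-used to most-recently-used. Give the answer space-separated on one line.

Answer: pear lemon melon pig lime

Derivation:
LRU simulation (capacity=5):
  1. access lemon: MISS. Cache (LRU->MRU): [lemon]
  2. access lemon: HIT. Cache (LRU->MRU): [lemon]
  3. access bee: MISS. Cache (LRU->MRU): [lemon bee]
  4. access bee: HIT. Cache (LRU->MRU): [lemon bee]
  5. access bee: HIT. Cache (LRU->MRU): [lemon bee]
  6. access bee: HIT. Cache (LRU->MRU): [lemon bee]
  7. access bee: HIT. Cache (LRU->MRU): [lemon bee]
  8. access melon: MISS. Cache (LRU->MRU): [lemon bee melon]
  9. access bee: HIT. Cache (LRU->MRU): [lemon melon bee]
  10. access bee: HIT. Cache (LRU->MRU): [lemon melon bee]
  11. access melon: HIT. Cache (LRU->MRU): [lemon bee melon]
  12. access melon: HIT. Cache (LRU->MRU): [lemon bee melon]
  13. access melon: HIT. Cache (LRU->MRU): [lemon bee melon]
  14. access bee: HIT. Cache (LRU->MRU): [lemon melon bee]
  15. access bee: HIT. Cache (LRU->MRU): [lemon melon bee]
  16. access pear: MISS. Cache (LRU->MRU): [lemon melon bee pear]
  17. access pear: HIT. Cache (LRU->MRU): [lemon melon bee pear]
  18. access lemon: HIT. Cache (LRU->MRU): [melon bee pear lemon]
  19. access melon: HIT. Cache (LRU->MRU): [bee pear lemon melon]
  20. access pig: MISS. Cache (LRU->MRU): [bee pear lemon melon pig]
  21. access lime: MISS, evict bee. Cache (LRU->MRU): [pear lemon melon pig lime]
Total: 15 hits, 6 misses, 1 evictions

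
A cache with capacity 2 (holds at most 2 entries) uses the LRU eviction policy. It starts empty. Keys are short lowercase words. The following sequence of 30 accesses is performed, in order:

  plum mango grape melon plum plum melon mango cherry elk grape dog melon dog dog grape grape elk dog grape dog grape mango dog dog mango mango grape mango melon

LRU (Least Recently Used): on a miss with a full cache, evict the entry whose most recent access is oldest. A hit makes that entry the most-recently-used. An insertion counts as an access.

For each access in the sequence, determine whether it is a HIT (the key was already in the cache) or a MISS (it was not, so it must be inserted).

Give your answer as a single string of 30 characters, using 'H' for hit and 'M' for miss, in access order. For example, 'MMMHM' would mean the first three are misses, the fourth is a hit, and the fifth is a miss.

Answer: MMMMMHHMMMMMMHHMHMMMHHMMHHHMHM

Derivation:
LRU simulation (capacity=2):
  1. access plum: MISS. Cache (LRU->MRU): [plum]
  2. access mango: MISS. Cache (LRU->MRU): [plum mango]
  3. access grape: MISS, evict plum. Cache (LRU->MRU): [mango grape]
  4. access melon: MISS, evict mango. Cache (LRU->MRU): [grape melon]
  5. access plum: MISS, evict grape. Cache (LRU->MRU): [melon plum]
  6. access plum: HIT. Cache (LRU->MRU): [melon plum]
  7. access melon: HIT. Cache (LRU->MRU): [plum melon]
  8. access mango: MISS, evict plum. Cache (LRU->MRU): [melon mango]
  9. access cherry: MISS, evict melon. Cache (LRU->MRU): [mango cherry]
  10. access elk: MISS, evict mango. Cache (LRU->MRU): [cherry elk]
  11. access grape: MISS, evict cherry. Cache (LRU->MRU): [elk grape]
  12. access dog: MISS, evict elk. Cache (LRU->MRU): [grape dog]
  13. access melon: MISS, evict grape. Cache (LRU->MRU): [dog melon]
  14. access dog: HIT. Cache (LRU->MRU): [melon dog]
  15. access dog: HIT. Cache (LRU->MRU): [melon dog]
  16. access grape: MISS, evict melon. Cache (LRU->MRU): [dog grape]
  17. access grape: HIT. Cache (LRU->MRU): [dog grape]
  18. access elk: MISS, evict dog. Cache (LRU->MRU): [grape elk]
  19. access dog: MISS, evict grape. Cache (LRU->MRU): [elk dog]
  20. access grape: MISS, evict elk. Cache (LRU->MRU): [dog grape]
  21. access dog: HIT. Cache (LRU->MRU): [grape dog]
  22. access grape: HIT. Cache (LRU->MRU): [dog grape]
  23. access mango: MISS, evict dog. Cache (LRU->MRU): [grape mango]
  24. access dog: MISS, evict grape. Cache (LRU->MRU): [mango dog]
  25. access dog: HIT. Cache (LRU->MRU): [mango dog]
  26. access mango: HIT. Cache (LRU->MRU): [dog mango]
  27. access mango: HIT. Cache (LRU->MRU): [dog mango]
  28. access grape: MISS, evict dog. Cache (LRU->MRU): [mango grape]
  29. access mango: HIT. Cache (LRU->MRU): [grape mango]
  30. access melon: MISS, evict grape. Cache (LRU->MRU): [mango melon]
Total: 11 hits, 19 misses, 17 evictions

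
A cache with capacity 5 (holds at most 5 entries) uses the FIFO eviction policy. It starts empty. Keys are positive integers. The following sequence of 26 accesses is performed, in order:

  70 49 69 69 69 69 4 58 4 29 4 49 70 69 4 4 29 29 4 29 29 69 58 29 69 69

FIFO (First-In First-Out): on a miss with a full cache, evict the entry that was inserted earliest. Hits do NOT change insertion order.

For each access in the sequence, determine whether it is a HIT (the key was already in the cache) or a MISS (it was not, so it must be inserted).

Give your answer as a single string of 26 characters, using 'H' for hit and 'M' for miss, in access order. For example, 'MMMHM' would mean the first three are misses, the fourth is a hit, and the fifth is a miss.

Answer: MMMHHHMMHMHHMHHHHHHHHHHHHH

Derivation:
FIFO simulation (capacity=5):
  1. access 70: MISS. Cache (old->new): [70]
  2. access 49: MISS. Cache (old->new): [70 49]
  3. access 69: MISS. Cache (old->new): [70 49 69]
  4. access 69: HIT. Cache (old->new): [70 49 69]
  5. access 69: HIT. Cache (old->new): [70 49 69]
  6. access 69: HIT. Cache (old->new): [70 49 69]
  7. access 4: MISS. Cache (old->new): [70 49 69 4]
  8. access 58: MISS. Cache (old->new): [70 49 69 4 58]
  9. access 4: HIT. Cache (old->new): [70 49 69 4 58]
  10. access 29: MISS, evict 70. Cache (old->new): [49 69 4 58 29]
  11. access 4: HIT. Cache (old->new): [49 69 4 58 29]
  12. access 49: HIT. Cache (old->new): [49 69 4 58 29]
  13. access 70: MISS, evict 49. Cache (old->new): [69 4 58 29 70]
  14. access 69: HIT. Cache (old->new): [69 4 58 29 70]
  15. access 4: HIT. Cache (old->new): [69 4 58 29 70]
  16. access 4: HIT. Cache (old->new): [69 4 58 29 70]
  17. access 29: HIT. Cache (old->new): [69 4 58 29 70]
  18. access 29: HIT. Cache (old->new): [69 4 58 29 70]
  19. access 4: HIT. Cache (old->new): [69 4 58 29 70]
  20. access 29: HIT. Cache (old->new): [69 4 58 29 70]
  21. access 29: HIT. Cache (old->new): [69 4 58 29 70]
  22. access 69: HIT. Cache (old->new): [69 4 58 29 70]
  23. access 58: HIT. Cache (old->new): [69 4 58 29 70]
  24. access 29: HIT. Cache (old->new): [69 4 58 29 70]
  25. access 69: HIT. Cache (old->new): [69 4 58 29 70]
  26. access 69: HIT. Cache (old->new): [69 4 58 29 70]
Total: 19 hits, 7 misses, 2 evictions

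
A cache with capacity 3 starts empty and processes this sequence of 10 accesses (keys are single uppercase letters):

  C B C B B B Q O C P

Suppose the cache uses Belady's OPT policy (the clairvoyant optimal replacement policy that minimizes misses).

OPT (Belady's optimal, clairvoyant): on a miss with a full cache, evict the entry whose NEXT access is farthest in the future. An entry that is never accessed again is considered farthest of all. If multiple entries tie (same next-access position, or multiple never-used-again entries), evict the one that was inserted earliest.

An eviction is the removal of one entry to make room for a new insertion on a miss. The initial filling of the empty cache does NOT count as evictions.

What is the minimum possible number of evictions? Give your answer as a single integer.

Answer: 2

Derivation:
OPT (Belady) simulation (capacity=3):
  1. access C: MISS. Cache: [C]
  2. access B: MISS. Cache: [C B]
  3. access C: HIT. Next use of C: step 9. Cache: [C B]
  4. access B: HIT. Next use of B: step 5. Cache: [C B]
  5. access B: HIT. Next use of B: step 6. Cache: [C B]
  6. access B: HIT. Next use of B: never. Cache: [C B]
  7. access Q: MISS. Cache: [C B Q]
  8. access O: MISS, evict B (next use: never). Cache: [C Q O]
  9. access C: HIT. Next use of C: never. Cache: [C Q O]
  10. access P: MISS, evict C (next use: never). Cache: [Q O P]
Total: 5 hits, 5 misses, 2 evictions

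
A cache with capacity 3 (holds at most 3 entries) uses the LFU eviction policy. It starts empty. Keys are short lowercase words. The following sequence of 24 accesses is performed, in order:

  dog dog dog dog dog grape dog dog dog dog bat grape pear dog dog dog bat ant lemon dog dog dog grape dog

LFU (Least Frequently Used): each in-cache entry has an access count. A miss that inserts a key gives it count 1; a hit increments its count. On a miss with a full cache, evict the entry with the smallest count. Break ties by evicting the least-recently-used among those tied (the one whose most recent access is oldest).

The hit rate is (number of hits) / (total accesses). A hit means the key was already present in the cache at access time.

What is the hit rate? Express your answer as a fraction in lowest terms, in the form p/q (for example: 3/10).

Answer: 17/24

Derivation:
LFU simulation (capacity=3):
  1. access dog: MISS. Cache: [dog(c=1)]
  2. access dog: HIT, count now 2. Cache: [dog(c=2)]
  3. access dog: HIT, count now 3. Cache: [dog(c=3)]
  4. access dog: HIT, count now 4. Cache: [dog(c=4)]
  5. access dog: HIT, count now 5. Cache: [dog(c=5)]
  6. access grape: MISS. Cache: [grape(c=1) dog(c=5)]
  7. access dog: HIT, count now 6. Cache: [grape(c=1) dog(c=6)]
  8. access dog: HIT, count now 7. Cache: [grape(c=1) dog(c=7)]
  9. access dog: HIT, count now 8. Cache: [grape(c=1) dog(c=8)]
  10. access dog: HIT, count now 9. Cache: [grape(c=1) dog(c=9)]
  11. access bat: MISS. Cache: [grape(c=1) bat(c=1) dog(c=9)]
  12. access grape: HIT, count now 2. Cache: [bat(c=1) grape(c=2) dog(c=9)]
  13. access pear: MISS, evict bat(c=1). Cache: [pear(c=1) grape(c=2) dog(c=9)]
  14. access dog: HIT, count now 10. Cache: [pear(c=1) grape(c=2) dog(c=10)]
  15. access dog: HIT, count now 11. Cache: [pear(c=1) grape(c=2) dog(c=11)]
  16. access dog: HIT, count now 12. Cache: [pear(c=1) grape(c=2) dog(c=12)]
  17. access bat: MISS, evict pear(c=1). Cache: [bat(c=1) grape(c=2) dog(c=12)]
  18. access ant: MISS, evict bat(c=1). Cache: [ant(c=1) grape(c=2) dog(c=12)]
  19. access lemon: MISS, evict ant(c=1). Cache: [lemon(c=1) grape(c=2) dog(c=12)]
  20. access dog: HIT, count now 13. Cache: [lemon(c=1) grape(c=2) dog(c=13)]
  21. access dog: HIT, count now 14. Cache: [lemon(c=1) grape(c=2) dog(c=14)]
  22. access dog: HIT, count now 15. Cache: [lemon(c=1) grape(c=2) dog(c=15)]
  23. access grape: HIT, count now 3. Cache: [lemon(c=1) grape(c=3) dog(c=15)]
  24. access dog: HIT, count now 16. Cache: [lemon(c=1) grape(c=3) dog(c=16)]
Total: 17 hits, 7 misses, 4 evictions

Hit rate = 17/24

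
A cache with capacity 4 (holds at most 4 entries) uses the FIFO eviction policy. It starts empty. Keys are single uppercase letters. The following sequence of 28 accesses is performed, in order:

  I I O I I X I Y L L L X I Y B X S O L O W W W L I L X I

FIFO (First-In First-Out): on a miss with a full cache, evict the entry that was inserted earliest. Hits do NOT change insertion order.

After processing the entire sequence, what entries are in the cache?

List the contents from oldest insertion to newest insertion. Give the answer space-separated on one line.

Answer: L W I X

Derivation:
FIFO simulation (capacity=4):
  1. access I: MISS. Cache (old->new): [I]
  2. access I: HIT. Cache (old->new): [I]
  3. access O: MISS. Cache (old->new): [I O]
  4. access I: HIT. Cache (old->new): [I O]
  5. access I: HIT. Cache (old->new): [I O]
  6. access X: MISS. Cache (old->new): [I O X]
  7. access I: HIT. Cache (old->new): [I O X]
  8. access Y: MISS. Cache (old->new): [I O X Y]
  9. access L: MISS, evict I. Cache (old->new): [O X Y L]
  10. access L: HIT. Cache (old->new): [O X Y L]
  11. access L: HIT. Cache (old->new): [O X Y L]
  12. access X: HIT. Cache (old->new): [O X Y L]
  13. access I: MISS, evict O. Cache (old->new): [X Y L I]
  14. access Y: HIT. Cache (old->new): [X Y L I]
  15. access B: MISS, evict X. Cache (old->new): [Y L I B]
  16. access X: MISS, evict Y. Cache (old->new): [L I B X]
  17. access S: MISS, evict L. Cache (old->new): [I B X S]
  18. access O: MISS, evict I. Cache (old->new): [B X S O]
  19. access L: MISS, evict B. Cache (old->new): [X S O L]
  20. access O: HIT. Cache (old->new): [X S O L]
  21. access W: MISS, evict X. Cache (old->new): [S O L W]
  22. access W: HIT. Cache (old->new): [S O L W]
  23. access W: HIT. Cache (old->new): [S O L W]
  24. access L: HIT. Cache (old->new): [S O L W]
  25. access I: MISS, evict S. Cache (old->new): [O L W I]
  26. access L: HIT. Cache (old->new): [O L W I]
  27. access X: MISS, evict O. Cache (old->new): [L W I X]
  28. access I: HIT. Cache (old->new): [L W I X]
Total: 14 hits, 14 misses, 10 evictions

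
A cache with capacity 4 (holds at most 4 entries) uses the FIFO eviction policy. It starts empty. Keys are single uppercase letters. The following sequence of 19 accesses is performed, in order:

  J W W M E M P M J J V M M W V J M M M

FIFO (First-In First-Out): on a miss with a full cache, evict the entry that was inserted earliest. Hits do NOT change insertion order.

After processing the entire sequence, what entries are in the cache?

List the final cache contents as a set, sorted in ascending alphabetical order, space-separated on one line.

Answer: J M V W

Derivation:
FIFO simulation (capacity=4):
  1. access J: MISS. Cache (old->new): [J]
  2. access W: MISS. Cache (old->new): [J W]
  3. access W: HIT. Cache (old->new): [J W]
  4. access M: MISS. Cache (old->new): [J W M]
  5. access E: MISS. Cache (old->new): [J W M E]
  6. access M: HIT. Cache (old->new): [J W M E]
  7. access P: MISS, evict J. Cache (old->new): [W M E P]
  8. access M: HIT. Cache (old->new): [W M E P]
  9. access J: MISS, evict W. Cache (old->new): [M E P J]
  10. access J: HIT. Cache (old->new): [M E P J]
  11. access V: MISS, evict M. Cache (old->new): [E P J V]
  12. access M: MISS, evict E. Cache (old->new): [P J V M]
  13. access M: HIT. Cache (old->new): [P J V M]
  14. access W: MISS, evict P. Cache (old->new): [J V M W]
  15. access V: HIT. Cache (old->new): [J V M W]
  16. access J: HIT. Cache (old->new): [J V M W]
  17. access M: HIT. Cache (old->new): [J V M W]
  18. access M: HIT. Cache (old->new): [J V M W]
  19. access M: HIT. Cache (old->new): [J V M W]
Total: 10 hits, 9 misses, 5 evictions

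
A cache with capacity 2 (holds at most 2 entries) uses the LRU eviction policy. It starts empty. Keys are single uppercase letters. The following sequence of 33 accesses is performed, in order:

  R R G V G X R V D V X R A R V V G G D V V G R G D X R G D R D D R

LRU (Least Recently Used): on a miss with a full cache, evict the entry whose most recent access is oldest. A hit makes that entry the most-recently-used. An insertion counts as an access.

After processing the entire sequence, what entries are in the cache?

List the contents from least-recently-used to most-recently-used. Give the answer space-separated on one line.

LRU simulation (capacity=2):
  1. access R: MISS. Cache (LRU->MRU): [R]
  2. access R: HIT. Cache (LRU->MRU): [R]
  3. access G: MISS. Cache (LRU->MRU): [R G]
  4. access V: MISS, evict R. Cache (LRU->MRU): [G V]
  5. access G: HIT. Cache (LRU->MRU): [V G]
  6. access X: MISS, evict V. Cache (LRU->MRU): [G X]
  7. access R: MISS, evict G. Cache (LRU->MRU): [X R]
  8. access V: MISS, evict X. Cache (LRU->MRU): [R V]
  9. access D: MISS, evict R. Cache (LRU->MRU): [V D]
  10. access V: HIT. Cache (LRU->MRU): [D V]
  11. access X: MISS, evict D. Cache (LRU->MRU): [V X]
  12. access R: MISS, evict V. Cache (LRU->MRU): [X R]
  13. access A: MISS, evict X. Cache (LRU->MRU): [R A]
  14. access R: HIT. Cache (LRU->MRU): [A R]
  15. access V: MISS, evict A. Cache (LRU->MRU): [R V]
  16. access V: HIT. Cache (LRU->MRU): [R V]
  17. access G: MISS, evict R. Cache (LRU->MRU): [V G]
  18. access G: HIT. Cache (LRU->MRU): [V G]
  19. access D: MISS, evict V. Cache (LRU->MRU): [G D]
  20. access V: MISS, evict G. Cache (LRU->MRU): [D V]
  21. access V: HIT. Cache (LRU->MRU): [D V]
  22. access G: MISS, evict D. Cache (LRU->MRU): [V G]
  23. access R: MISS, evict V. Cache (LRU->MRU): [G R]
  24. access G: HIT. Cache (LRU->MRU): [R G]
  25. access D: MISS, evict R. Cache (LRU->MRU): [G D]
  26. access X: MISS, evict G. Cache (LRU->MRU): [D X]
  27. access R: MISS, evict D. Cache (LRU->MRU): [X R]
  28. access G: MISS, evict X. Cache (LRU->MRU): [R G]
  29. access D: MISS, evict R. Cache (LRU->MRU): [G D]
  30. access R: MISS, evict G. Cache (LRU->MRU): [D R]
  31. access D: HIT. Cache (LRU->MRU): [R D]
  32. access D: HIT. Cache (LRU->MRU): [R D]
  33. access R: HIT. Cache (LRU->MRU): [D R]
Total: 11 hits, 22 misses, 20 evictions

Answer: D R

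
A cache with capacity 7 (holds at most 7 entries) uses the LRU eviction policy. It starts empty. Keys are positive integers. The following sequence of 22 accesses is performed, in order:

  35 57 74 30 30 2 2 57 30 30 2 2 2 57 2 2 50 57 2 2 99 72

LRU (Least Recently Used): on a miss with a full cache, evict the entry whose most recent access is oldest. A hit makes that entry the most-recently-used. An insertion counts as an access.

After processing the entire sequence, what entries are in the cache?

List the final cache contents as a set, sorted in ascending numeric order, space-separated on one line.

LRU simulation (capacity=7):
  1. access 35: MISS. Cache (LRU->MRU): [35]
  2. access 57: MISS. Cache (LRU->MRU): [35 57]
  3. access 74: MISS. Cache (LRU->MRU): [35 57 74]
  4. access 30: MISS. Cache (LRU->MRU): [35 57 74 30]
  5. access 30: HIT. Cache (LRU->MRU): [35 57 74 30]
  6. access 2: MISS. Cache (LRU->MRU): [35 57 74 30 2]
  7. access 2: HIT. Cache (LRU->MRU): [35 57 74 30 2]
  8. access 57: HIT. Cache (LRU->MRU): [35 74 30 2 57]
  9. access 30: HIT. Cache (LRU->MRU): [35 74 2 57 30]
  10. access 30: HIT. Cache (LRU->MRU): [35 74 2 57 30]
  11. access 2: HIT. Cache (LRU->MRU): [35 74 57 30 2]
  12. access 2: HIT. Cache (LRU->MRU): [35 74 57 30 2]
  13. access 2: HIT. Cache (LRU->MRU): [35 74 57 30 2]
  14. access 57: HIT. Cache (LRU->MRU): [35 74 30 2 57]
  15. access 2: HIT. Cache (LRU->MRU): [35 74 30 57 2]
  16. access 2: HIT. Cache (LRU->MRU): [35 74 30 57 2]
  17. access 50: MISS. Cache (LRU->MRU): [35 74 30 57 2 50]
  18. access 57: HIT. Cache (LRU->MRU): [35 74 30 2 50 57]
  19. access 2: HIT. Cache (LRU->MRU): [35 74 30 50 57 2]
  20. access 2: HIT. Cache (LRU->MRU): [35 74 30 50 57 2]
  21. access 99: MISS. Cache (LRU->MRU): [35 74 30 50 57 2 99]
  22. access 72: MISS, evict 35. Cache (LRU->MRU): [74 30 50 57 2 99 72]
Total: 14 hits, 8 misses, 1 evictions

Answer: 2 30 50 57 72 74 99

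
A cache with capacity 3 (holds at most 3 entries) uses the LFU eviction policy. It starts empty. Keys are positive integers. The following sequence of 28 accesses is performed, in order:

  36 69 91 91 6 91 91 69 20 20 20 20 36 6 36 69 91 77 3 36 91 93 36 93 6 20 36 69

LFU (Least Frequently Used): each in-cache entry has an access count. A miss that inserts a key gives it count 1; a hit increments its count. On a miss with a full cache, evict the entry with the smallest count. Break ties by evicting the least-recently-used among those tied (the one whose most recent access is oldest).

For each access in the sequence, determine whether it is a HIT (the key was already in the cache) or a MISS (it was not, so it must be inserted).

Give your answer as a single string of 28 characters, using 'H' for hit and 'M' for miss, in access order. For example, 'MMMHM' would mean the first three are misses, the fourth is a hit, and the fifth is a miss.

LFU simulation (capacity=3):
  1. access 36: MISS. Cache: [36(c=1)]
  2. access 69: MISS. Cache: [36(c=1) 69(c=1)]
  3. access 91: MISS. Cache: [36(c=1) 69(c=1) 91(c=1)]
  4. access 91: HIT, count now 2. Cache: [36(c=1) 69(c=1) 91(c=2)]
  5. access 6: MISS, evict 36(c=1). Cache: [69(c=1) 6(c=1) 91(c=2)]
  6. access 91: HIT, count now 3. Cache: [69(c=1) 6(c=1) 91(c=3)]
  7. access 91: HIT, count now 4. Cache: [69(c=1) 6(c=1) 91(c=4)]
  8. access 69: HIT, count now 2. Cache: [6(c=1) 69(c=2) 91(c=4)]
  9. access 20: MISS, evict 6(c=1). Cache: [20(c=1) 69(c=2) 91(c=4)]
  10. access 20: HIT, count now 2. Cache: [69(c=2) 20(c=2) 91(c=4)]
  11. access 20: HIT, count now 3. Cache: [69(c=2) 20(c=3) 91(c=4)]
  12. access 20: HIT, count now 4. Cache: [69(c=2) 91(c=4) 20(c=4)]
  13. access 36: MISS, evict 69(c=2). Cache: [36(c=1) 91(c=4) 20(c=4)]
  14. access 6: MISS, evict 36(c=1). Cache: [6(c=1) 91(c=4) 20(c=4)]
  15. access 36: MISS, evict 6(c=1). Cache: [36(c=1) 91(c=4) 20(c=4)]
  16. access 69: MISS, evict 36(c=1). Cache: [69(c=1) 91(c=4) 20(c=4)]
  17. access 91: HIT, count now 5. Cache: [69(c=1) 20(c=4) 91(c=5)]
  18. access 77: MISS, evict 69(c=1). Cache: [77(c=1) 20(c=4) 91(c=5)]
  19. access 3: MISS, evict 77(c=1). Cache: [3(c=1) 20(c=4) 91(c=5)]
  20. access 36: MISS, evict 3(c=1). Cache: [36(c=1) 20(c=4) 91(c=5)]
  21. access 91: HIT, count now 6. Cache: [36(c=1) 20(c=4) 91(c=6)]
  22. access 93: MISS, evict 36(c=1). Cache: [93(c=1) 20(c=4) 91(c=6)]
  23. access 36: MISS, evict 93(c=1). Cache: [36(c=1) 20(c=4) 91(c=6)]
  24. access 93: MISS, evict 36(c=1). Cache: [93(c=1) 20(c=4) 91(c=6)]
  25. access 6: MISS, evict 93(c=1). Cache: [6(c=1) 20(c=4) 91(c=6)]
  26. access 20: HIT, count now 5. Cache: [6(c=1) 20(c=5) 91(c=6)]
  27. access 36: MISS, evict 6(c=1). Cache: [36(c=1) 20(c=5) 91(c=6)]
  28. access 69: MISS, evict 36(c=1). Cache: [69(c=1) 20(c=5) 91(c=6)]
Total: 10 hits, 18 misses, 15 evictions

Answer: MMMHMHHHMHHHMMMMHMMMHMMMMHMM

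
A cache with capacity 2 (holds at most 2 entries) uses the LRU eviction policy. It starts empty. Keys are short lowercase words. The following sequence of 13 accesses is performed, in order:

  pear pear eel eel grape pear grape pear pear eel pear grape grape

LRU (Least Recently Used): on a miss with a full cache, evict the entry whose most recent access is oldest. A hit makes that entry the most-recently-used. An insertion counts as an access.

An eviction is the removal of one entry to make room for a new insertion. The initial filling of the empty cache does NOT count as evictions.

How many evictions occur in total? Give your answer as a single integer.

Answer: 4

Derivation:
LRU simulation (capacity=2):
  1. access pear: MISS. Cache (LRU->MRU): [pear]
  2. access pear: HIT. Cache (LRU->MRU): [pear]
  3. access eel: MISS. Cache (LRU->MRU): [pear eel]
  4. access eel: HIT. Cache (LRU->MRU): [pear eel]
  5. access grape: MISS, evict pear. Cache (LRU->MRU): [eel grape]
  6. access pear: MISS, evict eel. Cache (LRU->MRU): [grape pear]
  7. access grape: HIT. Cache (LRU->MRU): [pear grape]
  8. access pear: HIT. Cache (LRU->MRU): [grape pear]
  9. access pear: HIT. Cache (LRU->MRU): [grape pear]
  10. access eel: MISS, evict grape. Cache (LRU->MRU): [pear eel]
  11. access pear: HIT. Cache (LRU->MRU): [eel pear]
  12. access grape: MISS, evict eel. Cache (LRU->MRU): [pear grape]
  13. access grape: HIT. Cache (LRU->MRU): [pear grape]
Total: 7 hits, 6 misses, 4 evictions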